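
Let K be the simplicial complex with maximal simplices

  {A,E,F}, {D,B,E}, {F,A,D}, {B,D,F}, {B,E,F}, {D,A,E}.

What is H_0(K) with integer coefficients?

Fix the vertex order A < B < D < E < F and write every simplex with vertices in increasing order. Then dim K = 2 and the simplices of K are:

  0-simplices (5): A, B, D, E, F
  1-simplices (9): AD, AE, AF, BD, BE, BF, DE, DF, EF
  2-simplices (6): ADE, ADF, AEF, BDE, BDF, BEF

so the chain groups are C_0 ≅ Z^5, C_1 ≅ Z^9, C_2 ≅ Z^6.

Boundary ∂_1: C_1 → C_0 maps an edge to its endpoints' difference, ∂[p,q] = q − p.
The resulting 5×9 matrix has rank 4, and its Smith normal form has invariant factors (1,1,1,1).

∂_2: C_2 → C_1 sends each 2-simplex [p,q,r] to [q,r] − [p,r] + [p,q]. For instance
  ∂ADE = DE − AE + AD,
  ∂BEF = EF − BF + BE.
This gives a 9×6 integer matrix of rank 5; reducing to Smith normal form yields diagonal entries (1,1,1,1,1).

Now H_k = ker ∂_k / im ∂_{k+1}, so:

  H_0: rank C_0 − rank ∂_1 = 5 − 4 = 1, and the invariant factors of ∂_1 are all 1, so H_0 = Z.

(K is a triangulation of the 2-sphere S^2.)

H_0 = Z.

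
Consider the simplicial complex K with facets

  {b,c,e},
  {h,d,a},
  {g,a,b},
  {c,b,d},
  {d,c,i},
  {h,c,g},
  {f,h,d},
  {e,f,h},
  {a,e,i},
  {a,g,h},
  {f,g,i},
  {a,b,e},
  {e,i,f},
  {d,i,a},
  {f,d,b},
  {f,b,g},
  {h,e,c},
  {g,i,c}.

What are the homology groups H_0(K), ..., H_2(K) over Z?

H_0 = Z,  H_1 = Z^2,  H_2 = Z.

We work with the vertex ordering a < b < c < d < e < f < g < h < i. The simplices of K, each written with vertices in increasing order, are:

  0-simplices (9): a, b, c, d, e, f, g, h, i
  1-simplices (27): ab, ad, ae, ag, ah, ai, bc, bd, be, bf, bg, cd, ce, cg, ch, ci, df, dh, di, ef, eh, ei, fg, fh, fi, gh, gi
  2-simplices (18): abe, abg, adh, adi, aei, agh, bcd, bce, bdf, bfg, cdi, ceh, cgh, cgi, dfh, efh, efi, fgi

Hence C_0 ≅ Z^9, C_1 ≅ Z^27, C_2 ≅ Z^18.

Boundary ∂_1: C_1 → C_0 is given by ∂[p,q] = [q] − [p]. For instance
  ∂gh = h − g.
As a 9×27 matrix over Z this has rank 8, with invariant factors (1,1,1,1,1,1,1,1).

Boundary ∂_2: C_2 → C_1 acts by ∂[p,q,r] = [q,r] − [p,r] + [p,q]. For instance
  ∂abg = bg − ag + ab,
  ∂bdf = df − bf + bd.
As a 27×18 matrix over Z this has rank 17, with invariant factors (1,1,1,1,1,1,1,1,1,1,1,1,1,1,1,1,1).

Computing H_k = (kernel of ∂_k) / (image of ∂_{k+1}):

  H_0: rank C_0 − rank ∂_1 = 9 − 8 = 1, and the invariant factors of ∂_1 are all 1, so H_0 ≅ Z.
  H_1: rank ker ∂_1 − rank ∂_2 = (27 − 8) − 17 = 2, and the invariant factors of ∂_2 are all 1, so H_1 ≅ Z^2.
  H_2: rank ker ∂_2 − rank ∂_3 = (18 − 17) − 0 = 1, and there is no ∂_3, so H_2 ≅ Z.

As a check, the Euler characteristic is 9 − 27 + 18 = 0, which agrees with 1 − 2 + 1 = 0.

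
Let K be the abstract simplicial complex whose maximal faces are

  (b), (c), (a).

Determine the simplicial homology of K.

H_0 = Z^3.

We work with the vertex ordering a < b < c. The simplices of K, each written with vertices in increasing order, are:

  0-simplices (3): a, b, c

so the chain groups are C_0 ≅ Z^3.

Computing H_k = (kernel of ∂_k) / (image of ∂_{k+1}):

  H_0: rank C_0 − rank ∂_1 = 3 − 0 = 3, and there is no ∂_1, so H_0 = Z^3.

(K is a triangulation of a set of 3 points.)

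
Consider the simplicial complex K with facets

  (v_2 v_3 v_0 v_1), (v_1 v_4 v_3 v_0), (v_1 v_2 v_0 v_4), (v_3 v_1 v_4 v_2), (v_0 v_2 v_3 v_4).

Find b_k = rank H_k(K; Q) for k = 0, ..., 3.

We work with the vertex ordering v_0 < v_1 < v_2 < v_3 < v_4. The simplices of K, each written with vertices in increasing order, are:

  0-simplices (5): [v_0], [v_1], [v_2], [v_3], [v_4]
  1-simplices (10): [v_0,v_1], [v_0,v_2], [v_0,v_3], [v_0,v_4], [v_1,v_2], [v_1,v_3], [v_1,v_4], [v_2,v_3], [v_2,v_4], [v_3,v_4]
  2-simplices (10): [v_0,v_1,v_2], [v_0,v_1,v_3], [v_0,v_1,v_4], [v_0,v_2,v_3], [v_0,v_2,v_4], [v_0,v_3,v_4], [v_1,v_2,v_3], [v_1,v_2,v_4], [v_1,v_3,v_4], [v_2,v_3,v_4]
  3-simplices (5): [v_0,v_1,v_2,v_3], [v_0,v_1,v_2,v_4], [v_0,v_1,v_3,v_4], [v_0,v_2,v_3,v_4], [v_1,v_2,v_3,v_4]

giving chain groups C_0 ≅ Z^5, C_1 ≅ Z^10, C_2 ≅ Z^10, C_3 ≅ Z^5.

Boundary ∂_1: C_1 → C_0 sends each edge [p,q] (with p < q) to q − p.
The 5×10 boundary matrix has rank 4 and Smith normal form diag(1,1,1,1).

∂_2: C_2 → C_1 maps a triangle to the signed sum of its edges. For instance
  ∂[v_0,v_2,v_3] = [v_2,v_3] − [v_0,v_3] + [v_0,v_2],
  ∂[v_0,v_3,v_4] = [v_3,v_4] − [v_0,v_4] + [v_0,v_3].
As a 10×10 matrix over Z this has rank 6, with invariant factors (1,1,1,1,1,1).

∂_3: C_3 → C_2 sends each 3-simplex σ to the alternating sum Σ_i (−1)^i (σ with its i-th vertex removed). For instance
  ∂[v_0,v_1,v_3,v_4] = [v_1,v_3,v_4] − [v_0,v_3,v_4] + [v_0,v_1,v_4] − [v_0,v_1,v_3],
  ∂[v_0,v_1,v_2,v_4] = [v_1,v_2,v_4] − [v_0,v_2,v_4] + [v_0,v_1,v_4] − [v_0,v_1,v_2].
The 10×5 boundary matrix has rank 4 and Smith normal form diag(1,1,1,1).

Now H_k = ker ∂_k / im ∂_{k+1}, so:

  H_0: rank C_0 − rank ∂_1 = 5 − 4 = 1, and the invariant factors of ∂_1 are all 1, so H_0 ≅ Z.
  H_1: rank ker ∂_1 − rank ∂_2 = (10 − 4) − 6 = 0, and the invariant factors of ∂_2 are all 1, so H_1 ≅ 0.
  H_2: rank ker ∂_2 − rank ∂_3 = (10 − 6) − 4 = 0, and the invariant factors of ∂_3 are all 1, so H_2 ≅ 0.
  H_3: rank ker ∂_3 − rank ∂_4 = (5 − 4) − 0 = 1, and there is no ∂_4, so H_3 ≅ Z.

Hence the Betti numbers are b_0 = 1, b_1 = 0, b_2 = 0, b_3 = 1.

b_0 = 1, b_1 = 0, b_2 = 0, b_3 = 1.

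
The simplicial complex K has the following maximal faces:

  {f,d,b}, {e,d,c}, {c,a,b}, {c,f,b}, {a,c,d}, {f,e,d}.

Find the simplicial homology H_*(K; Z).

K has 6 vertices, 12 edges, 6 triangles.
rank ∂_0 = 0, rank ∂_1 = 5 ⇒ b_0 = 6 − 0 − 5 = 1; all invariant factors of ∂_1 are 1 so no torsion. So H_0 = Z.
rank ∂_1 = 5, rank ∂_2 = 6 ⇒ b_1 = 12 − 5 − 6 = 1; all invariant factors of ∂_2 are 1 so no torsion. So H_1 = Z.
rank ∂_2 = 6, rank ∂_3 = 0 ⇒ b_2 = 6 − 6 − 0 = 0. So H_2 = 0.

H_0 ≅ Z,  H_1 ≅ Z,  H_2 = 0.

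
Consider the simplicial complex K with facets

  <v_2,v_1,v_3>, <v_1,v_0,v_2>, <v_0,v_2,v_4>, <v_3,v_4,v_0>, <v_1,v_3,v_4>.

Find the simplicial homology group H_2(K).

H_2 ≅ 0.

We work with the vertex ordering v_0 < v_1 < v_2 < v_3 < v_4. The simplices of K, each written with vertices in increasing order, are:

  0-simplices (5): [v_0], [v_1], [v_2], [v_3], [v_4]
  1-simplices (10): [v_0,v_1], [v_0,v_2], [v_0,v_3], [v_0,v_4], [v_1,v_2], [v_1,v_3], [v_1,v_4], [v_2,v_3], [v_2,v_4], [v_3,v_4]
  2-simplices (5): [v_0,v_1,v_2], [v_0,v_2,v_4], [v_0,v_3,v_4], [v_1,v_2,v_3], [v_1,v_3,v_4]

so the chain groups are C_0 ≅ Z^5, C_1 ≅ Z^10, C_2 ≅ Z^5.

∂_1: C_1 → C_0 is given by ∂[p,q] = [q] − [p]. For instance
  ∂[v_1,v_2] = [v_2] − [v_1].
The resulting 5×10 matrix has rank 4, and its Smith normal form has invariant factors (1,1,1,1).

Boundary ∂_2: C_2 → C_1 acts by ∂[p,q,r] = [q,r] − [p,r] + [p,q]. For instance
  ∂[v_1,v_2,v_3] = [v_2,v_3] − [v_1,v_3] + [v_1,v_2],
  ∂[v_0,v_1,v_2] = [v_1,v_2] − [v_0,v_2] + [v_0,v_1].
This gives a 10×5 integer matrix of rank 5; reducing to Smith normal form yields diagonal entries (1,1,1,1,1).

Reading off H_k = ker ∂_k / im ∂_{k+1}:

  H_2: rank ker ∂_2 − rank ∂_3 = (5 − 5) − 0 = 0, and there is no ∂_3, so H_2 ≅ 0.

(K is a triangulation of the Möbius band.)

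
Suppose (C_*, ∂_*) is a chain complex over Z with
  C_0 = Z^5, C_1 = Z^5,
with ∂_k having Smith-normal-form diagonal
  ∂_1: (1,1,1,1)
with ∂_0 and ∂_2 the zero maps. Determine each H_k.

H_0: b_0 = 5 − 0 − 4 = 1; torsion from ∂_1 factors > 1: none. So H_0 = Z.
H_1: b_1 = 5 − 4 − 0 = 1; torsion from ∂_2 factors > 1: none. So H_1 = Z.

H_0 = Z,  H_1 = Z.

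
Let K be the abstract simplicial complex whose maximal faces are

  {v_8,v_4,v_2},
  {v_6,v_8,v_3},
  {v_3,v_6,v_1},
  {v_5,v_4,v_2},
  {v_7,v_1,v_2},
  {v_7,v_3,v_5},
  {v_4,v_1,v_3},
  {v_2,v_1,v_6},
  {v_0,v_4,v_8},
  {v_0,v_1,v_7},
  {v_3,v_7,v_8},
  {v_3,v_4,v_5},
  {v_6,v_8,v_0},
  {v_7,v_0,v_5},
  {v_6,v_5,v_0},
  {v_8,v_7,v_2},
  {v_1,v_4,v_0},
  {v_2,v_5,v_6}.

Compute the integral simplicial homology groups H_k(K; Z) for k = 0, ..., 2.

We work with the vertex ordering v_0 < v_1 < v_2 < v_3 < v_4 < v_5 < v_6 < v_7 < v_8. The simplices of K, each written with vertices in increasing order, are:

  0-simplices (9): [v_0], [v_1], [v_2], [v_3], [v_4], [v_5], [v_6], [v_7], [v_8]
  1-simplices (27): (27 of them)
  2-simplices (18): (18 of them)

giving chain groups C_0 ≅ Z^9, C_1 ≅ Z^27, C_2 ≅ Z^18.

Boundary ∂_1: C_1 → C_0 is given by ∂[p,q] = [q] − [p].
As a 9×27 matrix over Z this has rank 8, with invariant factors (1,1,1,1,1,1,1,1).

∂_2: C_2 → C_1 acts by ∂[p,q,r] = [q,r] − [p,r] + [p,q]. For instance
  ∂[v_1,v_3,v_4] = [v_3,v_4] − [v_1,v_4] + [v_1,v_3],
  ∂[v_2,v_7,v_8] = [v_7,v_8] − [v_2,v_8] + [v_2,v_7].
The resulting 27×18 matrix has rank 17, and its Smith normal form has invariant factors (1,1,1,1,1,1,1,1,1,1,1,1,1,1,1,1,1).

Now H_k = ker ∂_k / im ∂_{k+1}, so:

  H_0: rank C_0 − rank ∂_1 = 9 − 8 = 1, and the invariant factors of ∂_1 are all 1, so H_0 = Z.
  H_1: rank ker ∂_1 − rank ∂_2 = (27 − 8) − 17 = 2, and the invariant factors of ∂_2 are all 1, so H_1 = Z^2.
  H_2: rank ker ∂_2 − rank ∂_3 = (18 − 17) − 0 = 1, and there is no ∂_3, so H_2 = Z.

As a check, the Euler characteristic is 9 − 27 + 18 = 0, which agrees with 1 − 2 + 1 = 0.

H_0 = Z,  H_1 = Z^2,  H_2 = Z.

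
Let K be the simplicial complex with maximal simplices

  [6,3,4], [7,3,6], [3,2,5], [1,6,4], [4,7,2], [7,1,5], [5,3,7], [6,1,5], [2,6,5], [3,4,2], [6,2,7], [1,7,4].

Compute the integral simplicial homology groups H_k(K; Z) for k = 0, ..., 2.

Order the vertices as 1 < 2 < 3 < 4 < 5 < 6 < 7. Listing each simplex with vertices in this order, K has dimension 2 with simplices:

  0-simplices (7): [1], [2], [3], [4], [5], [6], [7]
  1-simplices (18): [1,4], [1,5], [1,6], [1,7], [2,3], [2,4], [2,5], [2,6], [2,7], [3,4], [3,5], [3,6], [3,7], [4,6], [4,7], [5,6], [5,7], [6,7]
  2-simplices (12): [1,4,6], [1,4,7], [1,5,6], [1,5,7], [2,3,4], [2,3,5], [2,4,7], [2,5,6], [2,6,7], [3,4,6], [3,5,7], [3,6,7]

giving chain groups C_0 ≅ Z^7, C_1 ≅ Z^18, C_2 ≅ Z^12.

The boundary map ∂_1: C_1 → C_0 maps an edge to its endpoints' difference, ∂[p,q] = q − p. For instance
  ∂[3,4] = [4] − [3].
As a 7×18 matrix over Z this has rank 6, with invariant factors (1,1,1,1,1,1).

Boundary ∂_2: C_2 → C_1 sends each 2-simplex [p,q,r] to [q,r] − [p,r] + [p,q]. For instance
  ∂[2,3,5] = [3,5] − [2,5] + [2,3],
  ∂[2,3,4] = [3,4] − [2,4] + [2,3].
The resulting 18×12 matrix has rank 12, and its Smith normal form has invariant factors (1,1,1,1,1,1,1,1,1,1,1,2).

From H_k ≅ ker(∂_k) / im(∂_{k+1}) we obtain:

  H_0: rank C_0 − rank ∂_1 = 7 − 6 = 1, and the invariant factors of ∂_1 are all 1, so H_0 ≅ Z.
  H_1: rank ker ∂_1 − rank ∂_2 = (18 − 6) − 12 = 0, and ∂_2 has invariant factor 2 > 1, so H_1 ≅ Z/2.
  H_2: rank ker ∂_2 − rank ∂_3 = (12 − 12) − 0 = 0, and there is no ∂_3, so H_2 ≅ 0.

(K is a triangulation of the real projective plane RP^2.)

H_0 = Z,  H_1 = Z/2,  H_2 = 0.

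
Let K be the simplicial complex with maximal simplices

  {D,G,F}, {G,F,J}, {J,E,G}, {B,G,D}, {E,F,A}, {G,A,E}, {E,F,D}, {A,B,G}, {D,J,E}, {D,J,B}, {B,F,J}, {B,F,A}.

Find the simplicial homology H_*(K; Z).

H_0 = Z,  H_1 = Z/2Z,  H_2 = 0.

Take the total order A < B < D < E < F < G < J on the vertex set. Then K (dimension 2) consists of the simplices:

  0-simplices (7): A, B, D, E, F, G, J
  1-simplices (18): AB, AE, AF, AG, BD, BF, BG, BJ, DE, DF, DG, DJ, EF, EG, EJ, FG, FJ, GJ
  2-simplices (12): ABF, ABG, AEF, AEG, BDG, BDJ, BFJ, DEF, DEJ, DFG, EGJ, FGJ

Hence C_0 ≅ Z^7, C_1 ≅ Z^18, C_2 ≅ Z^12.

The boundary map ∂_1: C_1 → C_0 is given by ∂[p,q] = [q] − [p].
The resulting 7×18 matrix has rank 6, and its Smith normal form has invariant factors (1,1,1,1,1,1).

∂_2: C_2 → C_1 maps a triangle to the signed sum of its edges. For instance
  ∂AEF = EF − AF + AE,
  ∂DEJ = EJ − DJ + DE.
The 18×12 boundary matrix has rank 12 and Smith normal form diag(1,1,1,1,1,1,1,1,1,1,1,2).

Now H_k = ker ∂_k / im ∂_{k+1}, so:

  H_0: rank C_0 − rank ∂_1 = 7 − 6 = 1, and the invariant factors of ∂_1 are all 1, so H_0 = Z.
  H_1: rank ker ∂_1 − rank ∂_2 = (18 − 6) − 12 = 0, and ∂_2 has invariant factor 2 > 1, so H_1 = Z/2Z.
  H_2: rank ker ∂_2 − rank ∂_3 = (12 − 12) − 0 = 0, and there is no ∂_3, so H_2 = 0.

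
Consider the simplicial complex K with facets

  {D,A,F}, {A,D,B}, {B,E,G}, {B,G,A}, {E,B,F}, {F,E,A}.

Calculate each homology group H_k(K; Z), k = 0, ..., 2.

H_0 ≅ Z,  H_1 ≅ Z,  H_2 = 0.

Order the vertices as A < B < D < E < F < G. Listing each simplex with vertices in this order, K has dimension 2 with simplices:

  0-simplices (6): A, B, D, E, F, G
  1-simplices (12): AB, AD, AE, AF, AG, BD, BE, BF, BG, DF, EF, EG
  2-simplices (6): ABD, ABG, ADF, AEF, BEF, BEG

Hence C_0 ≅ Z^6, C_1 ≅ Z^12, C_2 ≅ Z^6.

∂_1: C_1 → C_0 sends each edge [p,q] (with p < q) to q − p. For instance
  ∂DF = F − D.
The resulting 6×12 matrix has rank 5, and its Smith normal form has invariant factors (1,1,1,1,1).

Boundary ∂_2: C_2 → C_1 acts by ∂[p,q,r] = [q,r] − [p,r] + [p,q]. For instance
  ∂ABD = BD − AD + AB,
  ∂ABG = BG − AG + AB.
The resulting 12×6 matrix has rank 6, and its Smith normal form has invariant factors (1,1,1,1,1,1).

Reading off H_k = ker ∂_k / im ∂_{k+1}:

  H_0: rank C_0 − rank ∂_1 = 6 − 5 = 1, and the invariant factors of ∂_1 are all 1, so H_0 = Z.
  H_1: rank ker ∂_1 − rank ∂_2 = (12 − 5) − 6 = 1, and the invariant factors of ∂_2 are all 1, so H_1 = Z.
  H_2: rank ker ∂_2 − rank ∂_3 = (6 − 6) − 0 = 0, and there is no ∂_3, so H_2 = 0.

(K is a triangulation of the cylinder S^1 x I.)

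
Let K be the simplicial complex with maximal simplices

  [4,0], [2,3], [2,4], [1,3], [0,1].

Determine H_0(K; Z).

H_0 ≅ Z.

We work with the vertex ordering 0 < 1 < 2 < 3 < 4. The simplices of K, each written with vertices in increasing order, are:

  0-simplices (5): [0], [1], [2], [3], [4]
  1-simplices (5): [0,1], [0,4], [1,3], [2,3], [2,4]

Hence C_0 ≅ Z^5, C_1 ≅ Z^5.

Boundary ∂_1: C_1 → C_0 sends each edge [p,q] (with p < q) to q − p. For instance
  ∂[0,1] = [1] − [0].
The resulting 5×5 matrix has rank 4, and its Smith normal form has invariant factors (1,1,1,1).

Reading off H_k = ker ∂_k / im ∂_{k+1}:

  H_0: rank C_0 − rank ∂_1 = 5 − 4 = 1, and the invariant factors of ∂_1 are all 1, so H_0 = Z.

(K is a triangulation of the circle S^1.)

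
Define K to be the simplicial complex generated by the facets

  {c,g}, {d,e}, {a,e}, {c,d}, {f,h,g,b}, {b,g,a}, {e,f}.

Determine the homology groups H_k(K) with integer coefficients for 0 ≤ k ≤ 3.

Fix the vertex order a < b < c < d < e < f < g < h and write every simplex with vertices in increasing order. Then dim K = 3 and the simplices of K are:

  0-simplices (8): a, b, c, d, e, f, g, h
  1-simplices (13): ab, ae, ag, bf, bg, bh, cd, cg, de, ef, fg, fh, gh
  2-simplices (5): abg, bfg, bfh, bgh, fgh
  3-simplices (1): bfgh

so the chain groups are C_0 ≅ Z^8, C_1 ≅ Z^13, C_2 ≅ Z^5, C_3 ≅ Z^1.

The boundary map ∂_1: C_1 → C_0 maps an edge to its endpoints' difference, ∂[p,q] = q − p. For instance
  ∂bh = h − b.
As a 8×13 matrix over Z this has rank 7, with invariant factors (1,1,1,1,1,1,1).

Boundary ∂_2: C_2 → C_1 sends each 2-simplex [p,q,r] to [q,r] − [p,r] + [p,q]. For instance
  ∂bfg = fg − bg + bf,
  ∂abg = bg − ag + ab.
The 13×5 boundary matrix has rank 4 and Smith normal form diag(1,1,1,1).

∂_3: C_3 → C_2 sends each 3-simplex σ to the alternating sum Σ_i (−1)^i (σ with its i-th vertex removed). For instance
  ∂bfgh = fgh − bgh + bfh − bfg.
The 5×1 boundary matrix has rank 1 and Smith normal form diag(1).

Computing H_k = (kernel of ∂_k) / (image of ∂_{k+1}):

  H_0: rank C_0 − rank ∂_1 = 8 − 7 = 1, and the invariant factors of ∂_1 are all 1, so H_0 = Z.
  H_1: rank ker ∂_1 − rank ∂_2 = (13 − 7) − 4 = 2, and the invariant factors of ∂_2 are all 1, so H_1 = Z^2.
  H_2: rank ker ∂_2 − rank ∂_3 = (5 − 4) − 1 = 0, and the invariant factors of ∂_3 are all 1, so H_2 = 0.
  H_3: rank ker ∂_3 − rank ∂_4 = (1 − 1) − 0 = 0, and there is no ∂_4, so H_3 = 0.

As a check, the Euler characteristic is 8 − 13 + 5 − 1 = -1, which agrees with 1 − 2 + 0 − 0 = -1.

H_0 = Z,  H_1 = Z^2,  H_2 = 0,  H_3 = 0.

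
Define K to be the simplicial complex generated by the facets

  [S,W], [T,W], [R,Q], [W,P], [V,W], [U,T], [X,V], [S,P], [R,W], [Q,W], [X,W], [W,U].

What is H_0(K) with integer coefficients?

Take the total order P < Q < R < S < T < U < V < W < X on the vertex set. Then K (dimension 1) consists of the simplices:

  0-simplices (9): P, Q, R, S, T, U, V, W, X
  1-simplices (12): PS, PW, QR, QW, RW, SW, TU, TW, UW, VW, VX, WX

giving chain groups C_0 ≅ Z^9, C_1 ≅ Z^12.

Boundary ∂_1: C_1 → C_0 is given by ∂[p,q] = [q] − [p]. For instance
  ∂PW = W − P.
The 9×12 boundary matrix has rank 8 and Smith normal form diag(1,1,1,1,1,1,1,1).

Now H_k = ker ∂_k / im ∂_{k+1}, so:

  H_0: rank C_0 − rank ∂_1 = 9 − 8 = 1, and the invariant factors of ∂_1 are all 1, so H_0 = Z.

H_0 = Z.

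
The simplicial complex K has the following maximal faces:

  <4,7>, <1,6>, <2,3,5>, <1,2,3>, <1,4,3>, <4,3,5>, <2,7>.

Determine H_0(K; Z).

K has 7 vertices, 11 edges, 4 triangles.
rank ∂_0 = 0, rank ∂_1 = 6 ⇒ b_0 = 7 − 0 − 6 = 1; all invariant factors of ∂_1 are 1 so no torsion. So H_0 ≅ Z.

H_0 = Z.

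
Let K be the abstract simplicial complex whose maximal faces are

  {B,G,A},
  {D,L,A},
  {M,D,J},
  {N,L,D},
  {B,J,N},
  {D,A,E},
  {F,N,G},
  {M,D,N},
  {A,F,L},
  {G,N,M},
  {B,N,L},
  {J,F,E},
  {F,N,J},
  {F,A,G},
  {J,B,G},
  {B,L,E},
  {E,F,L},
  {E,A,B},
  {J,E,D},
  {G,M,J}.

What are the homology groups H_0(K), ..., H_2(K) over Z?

Fix the vertex order A < B < D < E < F < G < J < L < M < N and write every simplex with vertices in increasing order. Then dim K = 2 and the simplices of K are:

  0-simplices (10): A, B, D, E, F, G, J, L, M, N
  1-simplices (30): AB, AD, AE, AF, AG, AL, BE, BG, BJ, BL, BN, DE, DJ, DL, DM, DN, EF, EJ, EL, FG, FJ, FL, FN, GJ, GM, GN, JM, JN, LN, MN
  2-simplices (20): ABE, ABG, ADE, ADL, AFG, AFL, BEL, BGJ, BJN, BLN, DEJ, DJM, DLN, DMN, EFJ, EFL, FGN, FJN, GJM, GMN

Hence C_0 ≅ Z^10, C_1 ≅ Z^30, C_2 ≅ Z^20.

Boundary ∂_1: C_1 → C_0 maps an edge to its endpoints' difference, ∂[p,q] = q − p.
The 10×30 boundary matrix has rank 9 and Smith normal form diag(1,1,1,1,1,1,1,1,1).

Boundary ∂_2: C_2 → C_1 maps a triangle to the signed sum of its edges. For instance
  ∂AFL = FL − AL + AF,
  ∂BGJ = GJ − BJ + BG.
As a 30×20 matrix over Z this has rank 20, with invariant factors (1,1,1,1,1,1,1,1,1,1,1,1,1,1,1,1,1,1,1,2).

Reading off H_k = ker ∂_k / im ∂_{k+1}:

  H_0: rank C_0 − rank ∂_1 = 10 − 9 = 1, and the invariant factors of ∂_1 are all 1, so H_0 = Z.
  H_1: rank ker ∂_1 − rank ∂_2 = (30 − 9) − 20 = 1, and ∂_2 has invariant factor 2 > 1, so H_1 = Z × Z/2.
  H_2: rank ker ∂_2 − rank ∂_3 = (20 − 20) − 0 = 0, and there is no ∂_3, so H_2 = 0.

H_0 ≅ Z,  H_1 ≅ Z × Z/2,  H_2 = 0.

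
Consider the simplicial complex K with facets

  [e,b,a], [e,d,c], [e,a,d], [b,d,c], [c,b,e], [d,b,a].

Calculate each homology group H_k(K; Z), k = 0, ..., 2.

H_0 = Z,  H_1 = 0,  H_2 = Z.

Order the vertices as a < b < c < d < e. Listing each simplex with vertices in this order, K has dimension 2 with simplices:

  0-simplices (5): a, b, c, d, e
  1-simplices (9): ab, ad, ae, bc, bd, be, cd, ce, de
  2-simplices (6): abd, abe, ade, bcd, bce, cde

Hence C_0 ≅ Z^5, C_1 ≅ Z^9, C_2 ≅ Z^6.

The boundary map ∂_1: C_1 → C_0 is given by ∂[p,q] = [q] − [p]. For instance
  ∂bd = d − b.
As a 5×9 matrix over Z this has rank 4, with invariant factors (1,1,1,1).

∂_2: C_2 → C_1 maps a triangle to the signed sum of its edges. For instance
  ∂cde = de − ce + cd,
  ∂bcd = cd − bd + bc.
This gives a 9×6 integer matrix of rank 5; reducing to Smith normal form yields diagonal entries (1,1,1,1,1).

Reading off H_k = ker ∂_k / im ∂_{k+1}:

  H_0: rank C_0 − rank ∂_1 = 5 − 4 = 1, and the invariant factors of ∂_1 are all 1, so H_0 = Z.
  H_1: rank ker ∂_1 − rank ∂_2 = (9 − 4) − 5 = 0, and the invariant factors of ∂_2 are all 1, so H_1 = 0.
  H_2: rank ker ∂_2 − rank ∂_3 = (6 − 5) − 0 = 1, and there is no ∂_3, so H_2 = Z.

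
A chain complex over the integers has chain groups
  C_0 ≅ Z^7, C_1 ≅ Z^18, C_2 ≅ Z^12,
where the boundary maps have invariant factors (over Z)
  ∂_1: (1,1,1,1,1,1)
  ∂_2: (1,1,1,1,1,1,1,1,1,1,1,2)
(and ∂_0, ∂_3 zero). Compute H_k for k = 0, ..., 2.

H_0 ≅ Z,  H_1 ≅ Z_2,  H_2 = 0.

H_0: b_0 = 7 − 0 − 6 = 1; torsion from ∂_1 factors > 1: none. So H_0 ≅ Z.
H_1: b_1 = 18 − 6 − 12 = 0; torsion from ∂_2 factors > 1: [2]. So H_1 ≅ Z_2.
H_2: b_2 = 12 − 12 − 0 = 0; torsion from ∂_3 factors > 1: none. So H_2 ≅ 0.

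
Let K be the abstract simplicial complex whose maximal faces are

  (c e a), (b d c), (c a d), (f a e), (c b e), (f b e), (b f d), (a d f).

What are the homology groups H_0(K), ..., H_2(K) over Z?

Take the total order a < b < c < d < e < f on the vertex set. Then K (dimension 2) consists of the simplices:

  0-simplices (6): a, b, c, d, e, f
  1-simplices (12): ac, ad, ae, af, bc, bd, be, bf, cd, ce, df, ef
  2-simplices (8): acd, ace, adf, aef, bcd, bce, bdf, bef

giving chain groups C_0 ≅ Z^6, C_1 ≅ Z^12, C_2 ≅ Z^8.

The boundary map ∂_1: C_1 → C_0 is given by ∂[p,q] = [q] − [p]. For instance
  ∂df = f − d.
This gives a 6×12 integer matrix of rank 5; reducing to Smith normal form yields diagonal entries (1,1,1,1,1).

∂_2: C_2 → C_1 acts by ∂[p,q,r] = [q,r] − [p,r] + [p,q]. For instance
  ∂ace = ce − ae + ac,
  ∂bce = ce − be + bc.
This gives a 12×8 integer matrix of rank 7; reducing to Smith normal form yields diagonal entries (1,1,1,1,1,1,1).

Now H_k = ker ∂_k / im ∂_{k+1}, so:

  H_0: rank C_0 − rank ∂_1 = 6 − 5 = 1, and the invariant factors of ∂_1 are all 1, so H_0 = Z.
  H_1: rank ker ∂_1 − rank ∂_2 = (12 − 5) − 7 = 0, and the invariant factors of ∂_2 are all 1, so H_1 = 0.
  H_2: rank ker ∂_2 − rank ∂_3 = (8 − 7) − 0 = 1, and there is no ∂_3, so H_2 = Z.

H_0 ≅ Z,  H_1 = 0,  H_2 ≅ Z.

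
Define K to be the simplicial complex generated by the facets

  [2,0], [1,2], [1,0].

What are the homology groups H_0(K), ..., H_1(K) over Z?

H_0 ≅ Z,  H_1 ≅ Z.

K has 3 vertices, 3 edges.
rank ∂_0 = 0, rank ∂_1 = 2 ⇒ b_0 = 3 − 0 − 2 = 1; all invariant factors of ∂_1 are 1 so no torsion. So H_0 = Z.
rank ∂_1 = 2, rank ∂_2 = 0 ⇒ b_1 = 3 − 2 − 0 = 1. So H_1 = Z.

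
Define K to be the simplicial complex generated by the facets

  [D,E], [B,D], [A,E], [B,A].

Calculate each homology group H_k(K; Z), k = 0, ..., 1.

Take the total order A < B < D < E on the vertex set. Then K (dimension 1) consists of the simplices:

  0-simplices (4): A, B, D, E
  1-simplices (4): AB, AE, BD, DE

so the chain groups are C_0 ≅ Z^4, C_1 ≅ Z^4.

∂_1: C_1 → C_0 is given by ∂[p,q] = [q] − [p]. For instance
  ∂AB = B − A.
The 4×4 boundary matrix has rank 3 and Smith normal form diag(1,1,1).

Reading off H_k = ker ∂_k / im ∂_{k+1}:

  H_0: rank C_0 − rank ∂_1 = 4 − 3 = 1, and the invariant factors of ∂_1 are all 1, so H_0 ≅ Z.
  H_1: rank ker ∂_1 − rank ∂_2 = (4 − 3) − 0 = 1, and there is no ∂_2, so H_1 ≅ Z.

(K is a triangulation of the circle S^1.)

H_0 = Z,  H_1 = Z.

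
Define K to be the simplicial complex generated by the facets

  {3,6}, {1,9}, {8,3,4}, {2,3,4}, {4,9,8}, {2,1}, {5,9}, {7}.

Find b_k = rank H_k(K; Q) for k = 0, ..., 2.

b_0 = 2, b_1 = 1, b_2 = 0.

We work with the vertex ordering 1 < 2 < 3 < 4 < 5 < 6 < 7 < 8 < 9. The simplices of K, each written with vertices in increasing order, are:

  0-simplices (9): [1], [2], [3], [4], [5], [6], [7], [8], [9]
  1-simplices (11): [1,2], [1,9], [2,3], [2,4], [3,4], [3,6], [3,8], [4,8], [4,9], [5,9], [8,9]
  2-simplices (3): [2,3,4], [3,4,8], [4,8,9]

Hence C_0 ≅ Z^9, C_1 ≅ Z^11, C_2 ≅ Z^3.

∂_1: C_1 → C_0 is given by ∂[p,q] = [q] − [p]. For instance
  ∂[3,6] = [6] − [3].
The resulting 9×11 matrix has rank 7, and its Smith normal form has invariant factors (1,1,1,1,1,1,1).

The boundary map ∂_2: C_2 → C_1 maps a triangle to the signed sum of its edges. For instance
  ∂[3,4,8] = [4,8] − [3,8] + [3,4],
  ∂[4,8,9] = [8,9] − [4,9] + [4,8].
This gives a 11×3 integer matrix of rank 3; reducing to Smith normal form yields diagonal entries (1,1,1).

Now H_k = ker ∂_k / im ∂_{k+1}, so:

  H_0: rank C_0 − rank ∂_1 = 9 − 7 = 2, and the invariant factors of ∂_1 are all 1, so H_0 ≅ Z^2.
  H_1: rank ker ∂_1 − rank ∂_2 = (11 − 7) − 3 = 1, and the invariant factors of ∂_2 are all 1, so H_1 ≅ Z.
  H_2: rank ker ∂_2 − rank ∂_3 = (3 − 3) − 0 = 0, and there is no ∂_3, so H_2 ≅ 0.

As a check, the Euler characteristic is 9 − 11 + 3 = 1, which agrees with 2 − 1 + 0 = 1.

Hence the Betti numbers are b_0 = 2, b_1 = 1, b_2 = 0.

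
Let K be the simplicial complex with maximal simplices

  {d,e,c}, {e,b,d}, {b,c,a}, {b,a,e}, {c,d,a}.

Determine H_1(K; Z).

H_1 = Z.

Take the total order a < b < c < d < e on the vertex set. Then K (dimension 2) consists of the simplices:

  0-simplices (5): a, b, c, d, e
  1-simplices (10): ab, ac, ad, ae, bc, bd, be, cd, ce, de
  2-simplices (5): abc, abe, acd, bde, cde

giving chain groups C_0 ≅ Z^5, C_1 ≅ Z^10, C_2 ≅ Z^5.

The boundary map ∂_1: C_1 → C_0 maps an edge to its endpoints' difference, ∂[p,q] = q − p. For instance
  ∂de = e − d.
The resulting 5×10 matrix has rank 4, and its Smith normal form has invariant factors (1,1,1,1).

Boundary ∂_2: C_2 → C_1 acts by ∂[p,q,r] = [q,r] − [p,r] + [p,q]. For instance
  ∂acd = cd − ad + ac,
  ∂bde = de − be + bd.
The 10×5 boundary matrix has rank 5 and Smith normal form diag(1,1,1,1,1).

Computing H_k = (kernel of ∂_k) / (image of ∂_{k+1}):

  H_1: rank ker ∂_1 − rank ∂_2 = (10 − 4) − 5 = 1, and the invariant factors of ∂_2 are all 1, so H_1 = Z.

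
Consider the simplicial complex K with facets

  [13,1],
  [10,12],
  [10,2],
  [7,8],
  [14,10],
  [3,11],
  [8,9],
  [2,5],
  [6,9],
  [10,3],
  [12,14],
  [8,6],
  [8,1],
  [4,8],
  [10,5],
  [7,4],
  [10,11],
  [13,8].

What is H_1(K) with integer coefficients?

H_1 = Z^6.

Take the total order 1 < 2 < 3 < 4 < 5 < 6 < 7 < 8 < 9 < 10 < 11 < 12 < 13 < 14 on the vertex set. Then K (dimension 1) consists of the simplices:

  0-simplices (14): [1], [2], [3], [4], [5], [6], [7], [8], [9], [10], [11], [12], [13], [14]
  1-simplices (18): [1,8], [1,13], [2,5], [2,10], [3,10], [3,11], [4,7], [4,8], [5,10], [6,8], [6,9], [7,8], [8,9], [8,13], [10,11], [10,12], [10,14], [12,14]

so the chain groups are C_0 ≅ Z^14, C_1 ≅ Z^18.

Boundary ∂_1: C_1 → C_0 sends each edge [p,q] (with p < q) to q − p. For instance
  ∂[2,5] = [5] − [2].
This gives a 14×18 integer matrix of rank 12; reducing to Smith normal form yields diagonal entries (1,1,1,1,1,1,1,1,1,1,1,1).

Now H_k = ker ∂_k / im ∂_{k+1}, so:

  H_1: rank ker ∂_1 − rank ∂_2 = (18 − 12) − 0 = 6, and there is no ∂_2, so H_1 = Z^6.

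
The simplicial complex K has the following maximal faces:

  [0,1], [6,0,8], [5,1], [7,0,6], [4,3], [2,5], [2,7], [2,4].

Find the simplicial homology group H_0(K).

H_0 ≅ Z.

Fix the vertex order 0 < 1 < 2 < 3 < 4 < 5 < 6 < 7 < 8 and write every simplex with vertices in increasing order. Then dim K = 2 and the simplices of K are:

  0-simplices (9): [0], [1], [2], [3], [4], [5], [6], [7], [8]
  1-simplices (11): [0,1], [0,6], [0,7], [0,8], [1,5], [2,4], [2,5], [2,7], [3,4], [6,7], [6,8]
  2-simplices (2): [0,6,7], [0,6,8]

Hence C_0 ≅ Z^9, C_1 ≅ Z^11, C_2 ≅ Z^2.

Boundary ∂_1: C_1 → C_0 sends each edge [p,q] (with p < q) to q − p. For instance
  ∂[2,4] = [4] − [2].
This gives a 9×11 integer matrix of rank 8; reducing to Smith normal form yields diagonal entries (1,1,1,1,1,1,1,1).

The boundary map ∂_2: C_2 → C_1 acts by ∂[p,q,r] = [q,r] − [p,r] + [p,q]. For instance
  ∂[0,6,8] = [6,8] − [0,8] + [0,6],
  ∂[0,6,7] = [6,7] − [0,7] + [0,6].
As a 11×2 matrix over Z this has rank 2, with invariant factors (1,1).

Now H_k = ker ∂_k / im ∂_{k+1}, so:

  H_0: rank C_0 − rank ∂_1 = 9 − 8 = 1, and the invariant factors of ∂_1 are all 1, so H_0 = Z.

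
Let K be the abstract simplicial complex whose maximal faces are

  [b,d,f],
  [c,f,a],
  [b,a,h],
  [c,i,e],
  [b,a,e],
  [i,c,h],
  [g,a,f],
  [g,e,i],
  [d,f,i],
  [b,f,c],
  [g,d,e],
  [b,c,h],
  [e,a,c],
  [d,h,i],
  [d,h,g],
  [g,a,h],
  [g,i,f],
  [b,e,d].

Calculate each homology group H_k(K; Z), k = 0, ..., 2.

H_0 = Z,  H_1 = Z ⊕ Z/2Z,  H_2 = 0.

Fix the vertex order a < b < c < d < e < f < g < h < i and write every simplex with vertices in increasing order. Then dim K = 2 and the simplices of K are:

  0-simplices (9): a, b, c, d, e, f, g, h, i
  1-simplices (27): ab, ac, ae, af, ag, ah, bc, bd, be, bf, bh, ce, cf, ch, ci, de, df, dg, dh, di, eg, ei, fg, fi, gh, gi, hi
  2-simplices (18): abe, abh, ace, acf, afg, agh, bcf, bch, bde, bdf, cei, chi, deg, dfi, dgh, dhi, egi, fgi

giving chain groups C_0 ≅ Z^9, C_1 ≅ Z^27, C_2 ≅ Z^18.

The boundary map ∂_1: C_1 → C_0 is given by ∂[p,q] = [q] − [p]. For instance
  ∂fi = i − f.
As a 9×27 matrix over Z this has rank 8, with invariant factors (1,1,1,1,1,1,1,1).

∂_2: C_2 → C_1 sends each 2-simplex [p,q,r] to [q,r] − [p,r] + [p,q]. For instance
  ∂bde = de − be + bd,
  ∂dfi = fi − di + df.
The 27×18 boundary matrix has rank 18 and Smith normal form diag(1,1,1,1,1,1,1,1,1,1,1,1,1,1,1,1,1,2).

Now H_k = ker ∂_k / im ∂_{k+1}, so:

  H_0: rank C_0 − rank ∂_1 = 9 − 8 = 1, and the invariant factors of ∂_1 are all 1, so H_0 ≅ Z.
  H_1: rank ker ∂_1 − rank ∂_2 = (27 − 8) − 18 = 1, and ∂_2 has invariant factor 2 > 1, so H_1 ≅ Z ⊕ Z/2Z.
  H_2: rank ker ∂_2 − rank ∂_3 = (18 − 18) − 0 = 0, and there is no ∂_3, so H_2 ≅ 0.

(K is a triangulation of the Klein bottle.)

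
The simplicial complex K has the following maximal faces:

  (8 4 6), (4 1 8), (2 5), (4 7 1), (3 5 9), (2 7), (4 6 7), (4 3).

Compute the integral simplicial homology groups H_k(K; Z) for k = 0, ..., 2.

H_0 = Z,  H_1 = Z,  H_2 = 0.

Fix the vertex order 1 < 2 < 3 < 4 < 5 < 6 < 7 < 8 < 9 and write every simplex with vertices in increasing order. Then dim K = 2 and the simplices of K are:

  0-simplices (9): [1], [2], [3], [4], [5], [6], [7], [8], [9]
  1-simplices (14): [1,4], [1,7], [1,8], [2,5], [2,7], [3,4], [3,5], [3,9], [4,6], [4,7], [4,8], [5,9], [6,7], [6,8]
  2-simplices (5): [1,4,7], [1,4,8], [3,5,9], [4,6,7], [4,6,8]

Hence C_0 ≅ Z^9, C_1 ≅ Z^14, C_2 ≅ Z^5.

∂_1: C_1 → C_0 maps an edge to its endpoints' difference, ∂[p,q] = q − p. For instance
  ∂[1,7] = [7] − [1].
As a 9×14 matrix over Z this has rank 8, with invariant factors (1,1,1,1,1,1,1,1).

The boundary map ∂_2: C_2 → C_1 maps a triangle to the signed sum of its edges. For instance
  ∂[4,6,7] = [6,7] − [4,7] + [4,6],
  ∂[1,4,7] = [4,7] − [1,7] + [1,4].
This gives a 14×5 integer matrix of rank 5; reducing to Smith normal form yields diagonal entries (1,1,1,1,1).

Computing H_k = (kernel of ∂_k) / (image of ∂_{k+1}):

  H_0: rank C_0 − rank ∂_1 = 9 − 8 = 1, and the invariant factors of ∂_1 are all 1, so H_0 = Z.
  H_1: rank ker ∂_1 − rank ∂_2 = (14 − 8) − 5 = 1, and the invariant factors of ∂_2 are all 1, so H_1 = Z.
  H_2: rank ker ∂_2 − rank ∂_3 = (5 − 5) − 0 = 0, and there is no ∂_3, so H_2 = 0.

As a check, the Euler characteristic is 9 − 14 + 5 = 0, which agrees with 1 − 1 + 0 = 0.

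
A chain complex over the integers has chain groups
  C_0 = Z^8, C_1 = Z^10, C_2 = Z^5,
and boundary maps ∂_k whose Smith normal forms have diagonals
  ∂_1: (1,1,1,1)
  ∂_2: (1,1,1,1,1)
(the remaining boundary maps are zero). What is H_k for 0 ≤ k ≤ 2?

H_0 = Z^4,  H_1 = Z,  H_2 = 0.

H_0: b_0 = 8 − 0 − 4 = 4; torsion from ∂_1 factors > 1: none. So H_0 = Z^4.
H_1: b_1 = 10 − 4 − 5 = 1; torsion from ∂_2 factors > 1: none. So H_1 = Z.
H_2: b_2 = 5 − 5 − 0 = 0; torsion from ∂_3 factors > 1: none. So H_2 = 0.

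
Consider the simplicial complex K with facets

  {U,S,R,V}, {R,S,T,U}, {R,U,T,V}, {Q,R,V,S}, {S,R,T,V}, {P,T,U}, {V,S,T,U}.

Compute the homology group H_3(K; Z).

H_3 = Z.

K has 7 vertices, 15 edges, 14 triangles, 6 3-simplices.
rank ∂_3 = 5, rank ∂_4 = 0 ⇒ b_3 = 6 − 5 − 0 = 1. So H_3 ≅ Z.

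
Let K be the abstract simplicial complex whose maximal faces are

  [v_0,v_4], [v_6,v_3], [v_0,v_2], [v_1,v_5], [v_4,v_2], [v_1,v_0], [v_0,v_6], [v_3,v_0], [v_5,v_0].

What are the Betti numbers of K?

b_0 = 1, b_1 = 3.

Take the total order v_0 < v_1 < v_2 < v_3 < v_4 < v_5 < v_6 on the vertex set. Then K (dimension 1) consists of the simplices:

  0-simplices (7): [v_0], [v_1], [v_2], [v_3], [v_4], [v_5], [v_6]
  1-simplices (9): [v_0,v_1], [v_0,v_2], [v_0,v_3], [v_0,v_4], [v_0,v_5], [v_0,v_6], [v_1,v_5], [v_2,v_4], [v_3,v_6]

giving chain groups C_0 ≅ Z^7, C_1 ≅ Z^9.

∂_1: C_1 → C_0 sends each edge [p,q] (with p < q) to q − p. For instance
  ∂[v_2,v_4] = [v_4] − [v_2].
The resulting 7×9 matrix has rank 6, and its Smith normal form has invariant factors (1,1,1,1,1,1).

Computing H_k = (kernel of ∂_k) / (image of ∂_{k+1}):

  H_0: rank C_0 − rank ∂_1 = 7 − 6 = 1, and the invariant factors of ∂_1 are all 1, so H_0 = Z.
  H_1: rank ker ∂_1 − rank ∂_2 = (9 − 6) − 0 = 3, and there is no ∂_2, so H_1 = Z^3.

Hence the Betti numbers are b_0 = 1, b_1 = 3.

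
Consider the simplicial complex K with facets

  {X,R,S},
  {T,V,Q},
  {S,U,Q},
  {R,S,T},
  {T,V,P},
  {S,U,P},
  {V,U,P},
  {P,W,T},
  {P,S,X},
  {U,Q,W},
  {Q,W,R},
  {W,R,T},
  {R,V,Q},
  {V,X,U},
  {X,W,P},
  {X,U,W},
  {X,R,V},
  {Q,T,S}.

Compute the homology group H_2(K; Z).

Fix the vertex order P < Q < R < S < T < U < V < W < X and write every simplex with vertices in increasing order. Then dim K = 2 and the simplices of K are:

  0-simplices (9): P, Q, R, S, T, U, V, W, X
  1-simplices (27): PS, PT, PU, PV, PW, PX, QR, QS, QT, QU, QV, QW, RS, RT, RV, RW, RX, ST, SU, SX, TV, TW, UV, UW, UX, VX, WX
  2-simplices (18): PSU, PSX, PTV, PTW, PUV, PWX, QRV, QRW, QST, QSU, QTV, QUW, RST, RSX, RTW, RVX, UVX, UWX

so the chain groups are C_0 ≅ Z^9, C_1 ≅ Z^27, C_2 ≅ Z^18.

The boundary map ∂_1: C_1 → C_0 sends each edge [p,q] (with p < q) to q − p. For instance
  ∂RX = X − R.
As a 9×27 matrix over Z this has rank 8, with invariant factors (1,1,1,1,1,1,1,1).

∂_2: C_2 → C_1 sends each 2-simplex [p,q,r] to [q,r] − [p,r] + [p,q]. For instance
  ∂QRW = RW − QW + QR,
  ∂UWX = WX − UX + UW.
The 27×18 boundary matrix has rank 18 and Smith normal form diag(1,1,1,1,1,1,1,1,1,1,1,1,1,1,1,1,1,2).

Now H_k = ker ∂_k / im ∂_{k+1}, so:

  H_2: rank ker ∂_2 − rank ∂_3 = (18 − 18) − 0 = 0, and there is no ∂_3, so H_2 = 0.

H_2 ≅ 0.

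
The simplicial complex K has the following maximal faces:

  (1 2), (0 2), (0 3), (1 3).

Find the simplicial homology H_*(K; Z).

We work with the vertex ordering 0 < 1 < 2 < 3. The simplices of K, each written with vertices in increasing order, are:

  0-simplices (4): [0], [1], [2], [3]
  1-simplices (4): [0,2], [0,3], [1,2], [1,3]

Hence C_0 ≅ Z^4, C_1 ≅ Z^4.

Boundary ∂_1: C_1 → C_0 is given by ∂[p,q] = [q] − [p].
The resulting 4×4 matrix has rank 3, and its Smith normal form has invariant factors (1,1,1).

Computing H_k = (kernel of ∂_k) / (image of ∂_{k+1}):

  H_0: rank C_0 − rank ∂_1 = 4 − 3 = 1, and the invariant factors of ∂_1 are all 1, so H_0 ≅ Z.
  H_1: rank ker ∂_1 − rank ∂_2 = (4 − 3) − 0 = 1, and there is no ∂_2, so H_1 ≅ Z.

H_0 ≅ Z,  H_1 ≅ Z.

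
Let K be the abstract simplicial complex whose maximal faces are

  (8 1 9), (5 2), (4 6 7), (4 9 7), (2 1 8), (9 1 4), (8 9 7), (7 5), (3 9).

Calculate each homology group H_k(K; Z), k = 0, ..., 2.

H_0 ≅ Z,  H_1 ≅ Z,  H_2 = 0.

Take the total order 1 < 2 < 3 < 4 < 5 < 6 < 7 < 8 < 9 on the vertex set. Then K (dimension 2) consists of the simplices:

  0-simplices (9): [1], [2], [3], [4], [5], [6], [7], [8], [9]
  1-simplices (15): [1,2], [1,4], [1,8], [1,9], [2,5], [2,8], [3,9], [4,6], [4,7], [4,9], [5,7], [6,7], [7,8], [7,9], [8,9]
  2-simplices (6): [1,2,8], [1,4,9], [1,8,9], [4,6,7], [4,7,9], [7,8,9]

so the chain groups are C_0 ≅ Z^9, C_1 ≅ Z^15, C_2 ≅ Z^6.

Boundary ∂_1: C_1 → C_0 maps an edge to its endpoints' difference, ∂[p,q] = q − p.
As a 9×15 matrix over Z this has rank 8, with invariant factors (1,1,1,1,1,1,1,1).

∂_2: C_2 → C_1 maps a triangle to the signed sum of its edges. For instance
  ∂[4,6,7] = [6,7] − [4,7] + [4,6],
  ∂[1,8,9] = [8,9] − [1,9] + [1,8].
The 15×6 boundary matrix has rank 6 and Smith normal form diag(1,1,1,1,1,1).

Reading off H_k = ker ∂_k / im ∂_{k+1}:

  H_0: rank C_0 − rank ∂_1 = 9 − 8 = 1, and the invariant factors of ∂_1 are all 1, so H_0 ≅ Z.
  H_1: rank ker ∂_1 − rank ∂_2 = (15 − 8) − 6 = 1, and the invariant factors of ∂_2 are all 1, so H_1 ≅ Z.
  H_2: rank ker ∂_2 − rank ∂_3 = (6 − 6) − 0 = 0, and there is no ∂_3, so H_2 ≅ 0.

As a check, the Euler characteristic is 9 − 15 + 6 = 0, which agrees with 1 − 1 + 0 = 0.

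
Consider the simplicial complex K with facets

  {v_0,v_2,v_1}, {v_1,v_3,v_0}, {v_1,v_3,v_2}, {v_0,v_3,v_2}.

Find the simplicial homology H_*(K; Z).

Order the vertices as v_0 < v_1 < v_2 < v_3. Listing each simplex with vertices in this order, K has dimension 2 with simplices:

  0-simplices (4): [v_0], [v_1], [v_2], [v_3]
  1-simplices (6): [v_0,v_1], [v_0,v_2], [v_0,v_3], [v_1,v_2], [v_1,v_3], [v_2,v_3]
  2-simplices (4): [v_0,v_1,v_2], [v_0,v_1,v_3], [v_0,v_2,v_3], [v_1,v_2,v_3]

giving chain groups C_0 ≅ Z^4, C_1 ≅ Z^6, C_2 ≅ Z^4.

The boundary map ∂_1: C_1 → C_0 is given by ∂[p,q] = [q] − [p]. For instance
  ∂[v_0,v_3] = [v_3] − [v_0].
As a 4×6 matrix over Z this has rank 3, with invariant factors (1,1,1).

∂_2: C_2 → C_1 acts by ∂[p,q,r] = [q,r] − [p,r] + [p,q]. For instance
  ∂[v_0,v_1,v_3] = [v_1,v_3] − [v_0,v_3] + [v_0,v_1],
  ∂[v_1,v_2,v_3] = [v_2,v_3] − [v_1,v_3] + [v_1,v_2].
This gives a 6×4 integer matrix of rank 3; reducing to Smith normal form yields diagonal entries (1,1,1).

Reading off H_k = ker ∂_k / im ∂_{k+1}:

  H_0: rank C_0 − rank ∂_1 = 4 − 3 = 1, and the invariant factors of ∂_1 are all 1, so H_0 ≅ Z.
  H_1: rank ker ∂_1 − rank ∂_2 = (6 − 3) − 3 = 0, and the invariant factors of ∂_2 are all 1, so H_1 ≅ 0.
  H_2: rank ker ∂_2 − rank ∂_3 = (4 − 3) − 0 = 1, and there is no ∂_3, so H_2 ≅ Z.

H_0 ≅ Z,  H_1 = 0,  H_2 ≅ Z.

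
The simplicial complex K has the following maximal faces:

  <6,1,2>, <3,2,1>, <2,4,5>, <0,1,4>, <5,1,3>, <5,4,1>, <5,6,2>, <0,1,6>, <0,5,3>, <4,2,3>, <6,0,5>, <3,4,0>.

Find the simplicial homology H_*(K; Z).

H_0 = Z,  H_1 = Z/2,  H_2 = 0.

We work with the vertex ordering 0 < 1 < 2 < 3 < 4 < 5 < 6. The simplices of K, each written with vertices in increasing order, are:

  0-simplices (7): [0], [1], [2], [3], [4], [5], [6]
  1-simplices (18): [0,1], [0,3], [0,4], [0,5], [0,6], [1,2], [1,3], [1,4], [1,5], [1,6], [2,3], [2,4], [2,5], [2,6], [3,4], [3,5], [4,5], [5,6]
  2-simplices (12): [0,1,4], [0,1,6], [0,3,4], [0,3,5], [0,5,6], [1,2,3], [1,2,6], [1,3,5], [1,4,5], [2,3,4], [2,4,5], [2,5,6]

giving chain groups C_0 ≅ Z^7, C_1 ≅ Z^18, C_2 ≅ Z^12.

Boundary ∂_1: C_1 → C_0 sends each edge [p,q] (with p < q) to q − p. For instance
  ∂[1,5] = [5] − [1].
The resulting 7×18 matrix has rank 6, and its Smith normal form has invariant factors (1,1,1,1,1,1).

The boundary map ∂_2: C_2 → C_1 maps a triangle to the signed sum of its edges. For instance
  ∂[1,2,6] = [2,6] − [1,6] + [1,2],
  ∂[0,1,4] = [1,4] − [0,4] + [0,1].
The 18×12 boundary matrix has rank 12 and Smith normal form diag(1,1,1,1,1,1,1,1,1,1,1,2).

Computing H_k = (kernel of ∂_k) / (image of ∂_{k+1}):

  H_0: rank C_0 − rank ∂_1 = 7 − 6 = 1, and the invariant factors of ∂_1 are all 1, so H_0 = Z.
  H_1: rank ker ∂_1 − rank ∂_2 = (18 − 6) − 12 = 0, and ∂_2 has invariant factor 2 > 1, so H_1 = Z/2.
  H_2: rank ker ∂_2 − rank ∂_3 = (12 − 12) − 0 = 0, and there is no ∂_3, so H_2 = 0.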